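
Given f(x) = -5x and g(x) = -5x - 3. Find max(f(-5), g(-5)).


25


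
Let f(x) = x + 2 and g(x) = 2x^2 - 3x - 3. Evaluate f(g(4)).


g(4) = 17
f(17) = 19

19


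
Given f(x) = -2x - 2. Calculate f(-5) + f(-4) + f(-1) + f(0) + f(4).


2


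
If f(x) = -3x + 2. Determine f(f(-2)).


f(-2) = 8
f(8) = -22

-22


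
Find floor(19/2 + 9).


18


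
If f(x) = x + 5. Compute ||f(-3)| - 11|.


f(-3) = 2
|2| = 2
|2 - 11| = 9

9


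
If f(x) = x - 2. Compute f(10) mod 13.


f(10) = 8
8 mod 13 = 8

8


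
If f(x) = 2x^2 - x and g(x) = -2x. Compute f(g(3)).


g(3) = -6
f(-6) = 2*(-6)^2 - 1*(-6) = 78

78


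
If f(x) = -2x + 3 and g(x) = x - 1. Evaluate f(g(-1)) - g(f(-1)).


f(g(-1)) = 7
g(f(-1)) = 4
Difference = 3

3


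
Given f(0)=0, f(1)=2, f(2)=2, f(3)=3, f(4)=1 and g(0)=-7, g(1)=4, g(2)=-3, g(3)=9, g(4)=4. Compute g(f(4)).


4


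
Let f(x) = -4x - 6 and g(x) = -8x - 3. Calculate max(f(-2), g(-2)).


f(-2) = 2
g(-2) = 13
max = 13

13


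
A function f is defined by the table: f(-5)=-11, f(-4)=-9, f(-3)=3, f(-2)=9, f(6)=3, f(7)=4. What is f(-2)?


Reading from the table at x = -2

9


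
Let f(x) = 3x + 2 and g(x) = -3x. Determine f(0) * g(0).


f(0) = 2
g(0) = 0
Product = 0

0


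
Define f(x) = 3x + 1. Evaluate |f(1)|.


f(1) = 4
|4| = 4

4


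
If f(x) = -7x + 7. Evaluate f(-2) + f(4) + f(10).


f(-2) = 21
f(4) = -21
f(10) = -63
Sum = -63

-63


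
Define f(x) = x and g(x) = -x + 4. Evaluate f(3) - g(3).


f(3) = 3
g(3) = 1
Difference = 2

2


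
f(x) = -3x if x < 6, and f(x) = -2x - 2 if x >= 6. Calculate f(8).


-18


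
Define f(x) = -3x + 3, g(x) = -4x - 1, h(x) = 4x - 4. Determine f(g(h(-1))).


-90


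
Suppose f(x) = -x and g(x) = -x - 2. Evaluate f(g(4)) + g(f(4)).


f(g(4)) = 6
g(f(4)) = 2
Sum = 8

8


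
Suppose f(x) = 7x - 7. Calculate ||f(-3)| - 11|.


f(-3) = -28
|-28| = 28
|28 - 11| = 17

17


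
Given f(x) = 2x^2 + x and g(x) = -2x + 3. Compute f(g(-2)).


g(-2) = 7
f(7) = 2*(7)^2 + 1*(7) = 105

105


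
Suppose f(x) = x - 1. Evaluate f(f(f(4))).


f(4) = 3
f(3) = 2
f(2) = 1

1


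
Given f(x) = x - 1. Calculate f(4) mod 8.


f(4) = 3
3 mod 8 = 3

3


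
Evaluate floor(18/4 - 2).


18/4 = 4.5
4.5 - 2 = 2.5
floor(2.5) = 2

2


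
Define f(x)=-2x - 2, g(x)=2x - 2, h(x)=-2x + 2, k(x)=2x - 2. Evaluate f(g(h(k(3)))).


k(3) = 4
h(4) = -6
g(-6) = -14
f(-14) = 26

26


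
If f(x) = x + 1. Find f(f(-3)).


-1


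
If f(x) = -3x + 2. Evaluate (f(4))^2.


f(4) = -10
(-10)^2 = 100

100


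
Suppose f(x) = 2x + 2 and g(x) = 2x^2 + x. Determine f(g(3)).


g(3) = 21
f(21) = 44

44


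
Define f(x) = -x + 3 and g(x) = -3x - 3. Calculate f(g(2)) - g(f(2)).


f(g(2)) = 12
g(f(2)) = -6
Difference = 18

18


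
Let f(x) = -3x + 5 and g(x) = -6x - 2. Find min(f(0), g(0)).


f(0) = 5
g(0) = -2
min = -2

-2


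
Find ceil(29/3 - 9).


29/3 = 9.6667
9.6667 - 9 = 0.6667
ceil(0.6667) = 1

1


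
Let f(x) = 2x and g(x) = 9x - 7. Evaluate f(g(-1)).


-32


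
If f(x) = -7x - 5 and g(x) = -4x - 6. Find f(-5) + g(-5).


f(-5) = 30
g(-5) = 14
Sum = 44

44


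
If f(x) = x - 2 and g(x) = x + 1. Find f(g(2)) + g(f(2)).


f(g(2)) = 1
g(f(2)) = 1
Sum = 2

2


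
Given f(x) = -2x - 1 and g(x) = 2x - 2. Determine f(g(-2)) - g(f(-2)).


f(g(-2)) = 11
g(f(-2)) = 4
Difference = 7

7


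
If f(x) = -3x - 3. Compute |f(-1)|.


f(-1) = 0
|0| = 0

0


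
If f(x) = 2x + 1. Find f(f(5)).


f(5) = 11
f(11) = 23

23


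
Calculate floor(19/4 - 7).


-3


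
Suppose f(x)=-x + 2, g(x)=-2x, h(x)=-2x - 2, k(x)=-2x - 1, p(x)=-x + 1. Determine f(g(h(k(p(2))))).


-6


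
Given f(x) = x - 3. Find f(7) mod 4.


f(7) = 4
4 mod 4 = 0

0


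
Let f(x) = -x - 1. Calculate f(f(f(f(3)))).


f(3) = -4
f(-4) = 3
f(3) = -4
f(-4) = 3

3


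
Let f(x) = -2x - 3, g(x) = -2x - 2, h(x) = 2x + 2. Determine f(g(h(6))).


h(6) = 14
g(14) = -30
f(-30) = 57

57


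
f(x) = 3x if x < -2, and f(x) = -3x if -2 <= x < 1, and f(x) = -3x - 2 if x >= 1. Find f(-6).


-6 satisfies x < -2
f(-6) = -18

-18


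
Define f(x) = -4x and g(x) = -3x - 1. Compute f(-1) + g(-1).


f(-1) = 4
g(-1) = 2
Sum = 6

6


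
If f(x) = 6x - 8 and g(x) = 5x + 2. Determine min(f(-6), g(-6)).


f(-6) = -44
g(-6) = -28
min = -44

-44


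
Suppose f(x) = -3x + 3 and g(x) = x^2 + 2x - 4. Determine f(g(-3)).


6


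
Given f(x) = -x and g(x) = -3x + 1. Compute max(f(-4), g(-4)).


13


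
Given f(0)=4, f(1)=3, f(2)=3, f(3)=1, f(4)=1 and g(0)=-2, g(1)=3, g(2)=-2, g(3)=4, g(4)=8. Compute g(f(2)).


f(2) = 3
g(3) = 4

4


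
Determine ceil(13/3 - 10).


13/3 = 4.3333
4.3333 - 10 = -5.6667
ceil(-5.6667) = -5

-5


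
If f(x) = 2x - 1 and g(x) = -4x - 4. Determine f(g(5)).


-49


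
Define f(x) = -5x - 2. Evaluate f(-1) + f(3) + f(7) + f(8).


f(-1) = 3
f(3) = -17
f(7) = -37
f(8) = -42
Sum = -93

-93


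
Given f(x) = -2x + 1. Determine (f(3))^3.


f(3) = -5
(-5)^3 = -125

-125


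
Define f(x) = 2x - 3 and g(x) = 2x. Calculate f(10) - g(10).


f(10) = 17
g(10) = 20
Difference = -3

-3


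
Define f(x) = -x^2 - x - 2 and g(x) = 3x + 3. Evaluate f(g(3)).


g(3) = 12
f(12) = (-1)*(12)^2 - 1*(12) - 2 = -158

-158


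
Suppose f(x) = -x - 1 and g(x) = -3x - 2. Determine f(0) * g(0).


f(0) = -1
g(0) = -2
Product = 2

2


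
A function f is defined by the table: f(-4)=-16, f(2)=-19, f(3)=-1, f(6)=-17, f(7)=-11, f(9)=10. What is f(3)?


Reading from the table at x = 3

-1


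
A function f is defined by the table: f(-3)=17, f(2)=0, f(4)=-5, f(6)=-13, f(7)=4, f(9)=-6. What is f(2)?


Reading from the table at x = 2

0


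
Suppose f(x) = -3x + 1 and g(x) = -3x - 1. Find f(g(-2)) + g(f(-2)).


f(g(-2)) = -14
g(f(-2)) = -22
Sum = -36

-36


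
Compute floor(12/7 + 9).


10


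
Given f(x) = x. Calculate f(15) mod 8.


f(15) = 15
15 mod 8 = 7

7


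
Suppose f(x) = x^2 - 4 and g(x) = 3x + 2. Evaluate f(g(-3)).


g(-3) = -7
f(-7) = 1*(-7)^2 - 4 = 45

45


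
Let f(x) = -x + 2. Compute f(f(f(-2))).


f(-2) = 4
f(4) = -2
f(-2) = 4

4


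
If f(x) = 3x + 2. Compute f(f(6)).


f(6) = 20
f(20) = 62

62


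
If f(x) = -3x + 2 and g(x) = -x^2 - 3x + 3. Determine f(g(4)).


g(4) = -25
f(-25) = 77

77


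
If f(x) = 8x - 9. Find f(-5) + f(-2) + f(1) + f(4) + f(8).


f(-5) = -49
f(-2) = -25
f(1) = -1
f(4) = 23
f(8) = 55
Sum = 3

3


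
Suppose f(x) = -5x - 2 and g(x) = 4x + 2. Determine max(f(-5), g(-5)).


f(-5) = 23
g(-5) = -18
max = 23

23


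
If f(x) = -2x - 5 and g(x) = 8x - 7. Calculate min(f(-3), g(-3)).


-31


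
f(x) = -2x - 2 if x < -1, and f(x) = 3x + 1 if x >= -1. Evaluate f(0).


0 satisfies x >= -1
f(0) = 1

1


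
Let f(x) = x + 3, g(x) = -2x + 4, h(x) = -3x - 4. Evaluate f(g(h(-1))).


h(-1) = -1
g(-1) = 6
f(6) = 9

9


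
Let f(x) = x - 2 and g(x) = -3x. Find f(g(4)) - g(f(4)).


f(g(4)) = -14
g(f(4)) = -6
Difference = -8

-8


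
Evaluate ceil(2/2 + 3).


2/2 = 1
1 + 3 = 4
ceil(4) = 4

4


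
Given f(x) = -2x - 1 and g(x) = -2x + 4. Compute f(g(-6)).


g(-6) = 16
f(16) = -33

-33


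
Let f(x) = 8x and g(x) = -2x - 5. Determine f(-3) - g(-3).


f(-3) = -24
g(-3) = 1
Difference = -25

-25


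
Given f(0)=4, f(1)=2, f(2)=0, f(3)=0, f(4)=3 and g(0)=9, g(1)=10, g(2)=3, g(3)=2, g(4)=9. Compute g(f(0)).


f(0) = 4
g(4) = 9

9


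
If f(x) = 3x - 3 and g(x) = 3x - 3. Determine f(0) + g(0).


f(0) = -3
g(0) = -3
Sum = -6

-6


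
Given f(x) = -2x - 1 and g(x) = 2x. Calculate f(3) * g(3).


f(3) = -7
g(3) = 6
Product = -42

-42


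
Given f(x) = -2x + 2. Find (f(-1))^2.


f(-1) = 4
(4)^2 = 16

16


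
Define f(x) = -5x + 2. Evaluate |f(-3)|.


f(-3) = 17
|17| = 17

17


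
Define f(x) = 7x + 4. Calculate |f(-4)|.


f(-4) = -24
|-24| = 24

24


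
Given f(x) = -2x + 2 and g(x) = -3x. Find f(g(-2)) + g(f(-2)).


f(g(-2)) = -10
g(f(-2)) = -18
Sum = -28

-28


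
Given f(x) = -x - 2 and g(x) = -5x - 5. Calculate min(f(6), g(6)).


f(6) = -8
g(6) = -35
min = -35

-35


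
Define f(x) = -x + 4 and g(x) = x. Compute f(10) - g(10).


f(10) = -6
g(10) = 10
Difference = -16

-16


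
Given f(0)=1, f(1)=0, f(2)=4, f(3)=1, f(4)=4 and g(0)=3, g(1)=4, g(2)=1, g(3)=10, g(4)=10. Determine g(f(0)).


f(0) = 1
g(1) = 4

4


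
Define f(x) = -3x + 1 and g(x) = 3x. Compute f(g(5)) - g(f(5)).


f(g(5)) = -44
g(f(5)) = -42
Difference = -2

-2


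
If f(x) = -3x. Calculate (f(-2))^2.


f(-2) = 6
(6)^2 = 36

36


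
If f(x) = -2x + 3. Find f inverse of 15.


Solve -2x + 3 = 15
x = (15 - 3) / (-2) = -6

-6


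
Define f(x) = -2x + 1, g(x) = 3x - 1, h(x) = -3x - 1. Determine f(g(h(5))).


h(5) = -16
g(-16) = -49
f(-49) = 99

99


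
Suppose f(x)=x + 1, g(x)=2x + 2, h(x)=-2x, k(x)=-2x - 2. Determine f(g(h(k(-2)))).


k(-2) = 2
h(2) = -4
g(-4) = -6
f(-6) = -5

-5


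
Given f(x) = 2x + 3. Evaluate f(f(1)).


f(1) = 5
f(5) = 13

13


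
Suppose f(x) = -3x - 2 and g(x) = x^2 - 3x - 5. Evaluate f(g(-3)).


g(-3) = 13
f(13) = -41

-41


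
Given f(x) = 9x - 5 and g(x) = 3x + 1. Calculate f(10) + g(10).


116


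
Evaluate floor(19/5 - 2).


19/5 = 3.8
3.8 - 2 = 1.8
floor(1.8) = 1

1


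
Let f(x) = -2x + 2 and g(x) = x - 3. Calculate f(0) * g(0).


f(0) = 2
g(0) = -3
Product = -6

-6


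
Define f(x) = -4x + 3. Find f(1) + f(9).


f(1) = -1
f(9) = -33
Sum = -34

-34


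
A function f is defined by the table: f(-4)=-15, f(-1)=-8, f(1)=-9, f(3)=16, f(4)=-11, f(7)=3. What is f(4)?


Reading from the table at x = 4

-11


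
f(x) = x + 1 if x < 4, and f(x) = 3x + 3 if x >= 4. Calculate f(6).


6 satisfies x >= 4
f(6) = 21

21


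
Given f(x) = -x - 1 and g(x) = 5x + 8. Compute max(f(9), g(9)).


f(9) = -10
g(9) = 53
max = 53

53


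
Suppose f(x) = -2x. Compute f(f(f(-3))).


f(-3) = 6
f(6) = -12
f(-12) = 24

24


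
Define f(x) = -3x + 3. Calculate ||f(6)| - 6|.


f(6) = -15
|-15| = 15
|15 - 6| = 9

9


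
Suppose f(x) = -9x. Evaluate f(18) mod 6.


f(18) = -162
-162 mod 6 = 0

0


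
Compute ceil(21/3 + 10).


21/3 = 7
7 + 10 = 17
ceil(17) = 17

17


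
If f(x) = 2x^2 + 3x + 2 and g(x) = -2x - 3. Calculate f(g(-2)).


g(-2) = 1
f(1) = 2*(1)^2 + 3*(1) + 2 = 7

7


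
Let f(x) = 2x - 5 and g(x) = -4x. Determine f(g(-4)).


g(-4) = 16
f(16) = 27

27


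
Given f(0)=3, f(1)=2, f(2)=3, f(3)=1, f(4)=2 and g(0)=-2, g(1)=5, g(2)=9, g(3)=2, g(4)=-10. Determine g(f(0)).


f(0) = 3
g(3) = 2

2


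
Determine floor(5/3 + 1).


5/3 = 1.6667
1.6667 + 1 = 2.6667
floor(2.6667) = 2

2


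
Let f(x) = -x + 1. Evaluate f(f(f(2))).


-1


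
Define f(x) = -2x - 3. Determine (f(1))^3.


f(1) = -5
(-5)^3 = -125

-125


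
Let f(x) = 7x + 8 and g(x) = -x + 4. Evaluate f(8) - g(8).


f(8) = 64
g(8) = -4
Difference = 68

68


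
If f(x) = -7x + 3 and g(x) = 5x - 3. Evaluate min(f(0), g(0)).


f(0) = 3
g(0) = -3
min = -3

-3


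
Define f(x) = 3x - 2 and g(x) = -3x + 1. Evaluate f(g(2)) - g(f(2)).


f(g(2)) = -17
g(f(2)) = -11
Difference = -6

-6


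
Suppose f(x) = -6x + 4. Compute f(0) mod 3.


f(0) = 4
4 mod 3 = 1

1


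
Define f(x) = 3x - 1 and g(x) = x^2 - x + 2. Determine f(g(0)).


g(0) = 2
f(2) = 5

5


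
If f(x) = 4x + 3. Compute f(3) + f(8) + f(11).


f(3) = 15
f(8) = 35
f(11) = 47
Sum = 97

97


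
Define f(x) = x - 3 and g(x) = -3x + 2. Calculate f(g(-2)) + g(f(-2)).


f(g(-2)) = 5
g(f(-2)) = 17
Sum = 22

22


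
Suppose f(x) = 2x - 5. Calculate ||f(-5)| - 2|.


f(-5) = -15
|-15| = 15
|15 - 2| = 13

13


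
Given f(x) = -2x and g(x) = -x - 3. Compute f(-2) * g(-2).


-4


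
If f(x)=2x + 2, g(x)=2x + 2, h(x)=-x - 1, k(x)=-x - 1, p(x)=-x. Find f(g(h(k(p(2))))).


p(2) = -2
k(-2) = 1
h(1) = -2
g(-2) = -2
f(-2) = -2

-2


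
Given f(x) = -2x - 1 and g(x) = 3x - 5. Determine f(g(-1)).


15


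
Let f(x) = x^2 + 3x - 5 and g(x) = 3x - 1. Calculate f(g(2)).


g(2) = 5
f(5) = 1*(5)^2 + 3*(5) - 5 = 35

35


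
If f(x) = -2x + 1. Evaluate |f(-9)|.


19


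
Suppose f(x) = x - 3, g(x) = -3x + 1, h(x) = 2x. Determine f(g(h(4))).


h(4) = 8
g(8) = -23
f(-23) = -26

-26


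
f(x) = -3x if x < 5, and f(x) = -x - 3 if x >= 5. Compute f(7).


7 satisfies x >= 5
f(7) = -10

-10


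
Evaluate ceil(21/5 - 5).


21/5 = 4.2
4.2 - 5 = -0.8
ceil(-0.8) = 0

0


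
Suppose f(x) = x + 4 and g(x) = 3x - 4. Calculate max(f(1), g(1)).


5


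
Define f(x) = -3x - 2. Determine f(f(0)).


f(0) = -2
f(-2) = 4

4


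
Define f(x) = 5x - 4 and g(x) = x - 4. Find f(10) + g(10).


f(10) = 46
g(10) = 6
Sum = 52

52


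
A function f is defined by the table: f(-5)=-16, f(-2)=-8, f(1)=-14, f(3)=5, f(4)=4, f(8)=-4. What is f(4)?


4


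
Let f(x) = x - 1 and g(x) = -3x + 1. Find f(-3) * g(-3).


f(-3) = -4
g(-3) = 10
Product = -40

-40


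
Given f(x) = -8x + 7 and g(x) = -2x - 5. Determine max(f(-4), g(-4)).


f(-4) = 39
g(-4) = 3
max = 39

39


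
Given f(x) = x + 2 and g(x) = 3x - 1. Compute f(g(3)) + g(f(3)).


f(g(3)) = 10
g(f(3)) = 14
Sum = 24

24


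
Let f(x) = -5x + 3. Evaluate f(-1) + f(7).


f(-1) = 8
f(7) = -32
Sum = -24

-24


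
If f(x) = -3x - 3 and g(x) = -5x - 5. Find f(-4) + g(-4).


f(-4) = 9
g(-4) = 15
Sum = 24

24


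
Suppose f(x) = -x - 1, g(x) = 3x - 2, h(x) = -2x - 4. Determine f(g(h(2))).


h(2) = -8
g(-8) = -26
f(-26) = 25

25


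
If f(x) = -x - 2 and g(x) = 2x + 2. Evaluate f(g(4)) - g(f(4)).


f(g(4)) = -12
g(f(4)) = -10
Difference = -2

-2


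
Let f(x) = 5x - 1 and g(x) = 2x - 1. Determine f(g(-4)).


g(-4) = -9
f(-9) = -46

-46


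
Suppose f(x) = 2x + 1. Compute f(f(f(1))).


f(1) = 3
f(3) = 7
f(7) = 15

15


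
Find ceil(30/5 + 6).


30/5 = 6
6 + 6 = 12
ceil(12) = 12

12


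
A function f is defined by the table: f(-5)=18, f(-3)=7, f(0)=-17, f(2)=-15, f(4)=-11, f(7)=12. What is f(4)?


Reading from the table at x = 4

-11


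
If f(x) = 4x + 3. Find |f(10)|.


f(10) = 43
|43| = 43

43


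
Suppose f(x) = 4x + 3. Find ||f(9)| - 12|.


f(9) = 39
|39| = 39
|39 - 12| = 27

27


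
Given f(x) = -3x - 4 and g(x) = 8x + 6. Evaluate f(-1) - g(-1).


f(-1) = -1
g(-1) = -2
Difference = 1

1


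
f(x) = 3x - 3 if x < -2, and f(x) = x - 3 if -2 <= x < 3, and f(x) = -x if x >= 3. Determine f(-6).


-21


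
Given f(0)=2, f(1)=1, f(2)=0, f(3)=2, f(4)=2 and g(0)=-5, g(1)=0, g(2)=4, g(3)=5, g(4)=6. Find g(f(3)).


f(3) = 2
g(2) = 4

4


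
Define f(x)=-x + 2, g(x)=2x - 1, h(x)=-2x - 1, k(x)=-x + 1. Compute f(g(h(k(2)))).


k(2) = -1
h(-1) = 1
g(1) = 1
f(1) = 1

1


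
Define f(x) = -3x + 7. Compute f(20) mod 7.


f(20) = -53
-53 mod 7 = 3

3


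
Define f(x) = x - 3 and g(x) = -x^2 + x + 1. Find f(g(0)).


g(0) = 1
f(1) = -2

-2


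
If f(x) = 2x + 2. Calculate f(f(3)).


f(3) = 8
f(8) = 18

18


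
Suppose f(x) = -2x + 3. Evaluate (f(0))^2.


f(0) = 3
(3)^2 = 9

9


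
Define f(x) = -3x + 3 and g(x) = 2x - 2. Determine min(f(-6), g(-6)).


f(-6) = 21
g(-6) = -14
min = -14

-14


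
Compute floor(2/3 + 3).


2/3 = 0.6667
0.6667 + 3 = 3.6667
floor(3.6667) = 3

3


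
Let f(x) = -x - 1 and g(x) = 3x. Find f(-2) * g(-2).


-6


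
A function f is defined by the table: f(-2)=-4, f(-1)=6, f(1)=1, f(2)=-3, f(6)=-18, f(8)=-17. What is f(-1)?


Reading from the table at x = -1

6


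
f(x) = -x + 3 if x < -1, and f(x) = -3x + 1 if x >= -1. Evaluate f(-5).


-5 satisfies x < -1
f(-5) = 8

8


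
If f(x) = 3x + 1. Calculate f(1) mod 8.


f(1) = 4
4 mod 8 = 4

4


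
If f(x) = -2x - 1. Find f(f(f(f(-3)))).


f(-3) = 5
f(5) = -11
f(-11) = 21
f(21) = -43

-43


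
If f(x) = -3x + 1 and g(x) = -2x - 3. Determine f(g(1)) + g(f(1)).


f(g(1)) = 16
g(f(1)) = 1
Sum = 17

17


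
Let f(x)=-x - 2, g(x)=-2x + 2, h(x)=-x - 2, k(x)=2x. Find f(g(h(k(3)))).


-20


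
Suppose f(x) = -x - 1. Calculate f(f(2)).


f(2) = -3
f(-3) = 2

2


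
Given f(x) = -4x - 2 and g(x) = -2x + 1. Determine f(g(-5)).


g(-5) = 11
f(11) = -46

-46


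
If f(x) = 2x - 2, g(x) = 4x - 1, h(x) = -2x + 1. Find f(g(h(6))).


h(6) = -11
g(-11) = -45
f(-45) = -92

-92


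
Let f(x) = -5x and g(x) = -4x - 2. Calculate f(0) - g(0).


f(0) = 0
g(0) = -2
Difference = 2

2


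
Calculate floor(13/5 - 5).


13/5 = 2.6
2.6 - 5 = -2.4
floor(-2.4) = -3

-3


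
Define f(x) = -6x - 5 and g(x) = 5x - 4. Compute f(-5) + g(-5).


f(-5) = 25
g(-5) = -29
Sum = -4

-4


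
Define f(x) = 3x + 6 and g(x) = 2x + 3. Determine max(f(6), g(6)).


f(6) = 24
g(6) = 15
max = 24

24


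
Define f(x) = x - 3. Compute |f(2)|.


1


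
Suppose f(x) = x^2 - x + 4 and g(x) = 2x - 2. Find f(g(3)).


g(3) = 4
f(4) = 1*(4)^2 - 1*(4) + 4 = 16

16


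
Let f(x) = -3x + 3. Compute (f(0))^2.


9


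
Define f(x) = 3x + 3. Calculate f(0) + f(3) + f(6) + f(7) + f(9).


f(0) = 3
f(3) = 12
f(6) = 21
f(7) = 24
f(9) = 30
Sum = 90

90


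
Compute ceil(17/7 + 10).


17/7 = 2.4286
2.4286 + 10 = 12.4286
ceil(12.4286) = 13

13


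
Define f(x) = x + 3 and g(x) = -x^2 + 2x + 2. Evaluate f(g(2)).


5


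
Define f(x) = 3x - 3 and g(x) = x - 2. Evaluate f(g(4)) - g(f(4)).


f(g(4)) = 3
g(f(4)) = 7
Difference = -4

-4


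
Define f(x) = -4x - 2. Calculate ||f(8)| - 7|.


f(8) = -34
|-34| = 34
|34 - 7| = 27

27


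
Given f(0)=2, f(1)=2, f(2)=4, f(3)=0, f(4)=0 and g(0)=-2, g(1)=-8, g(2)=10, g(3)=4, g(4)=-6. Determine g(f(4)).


-2


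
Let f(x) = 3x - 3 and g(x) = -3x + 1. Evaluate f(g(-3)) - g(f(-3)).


-10


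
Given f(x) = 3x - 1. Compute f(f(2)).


f(2) = 5
f(5) = 14

14


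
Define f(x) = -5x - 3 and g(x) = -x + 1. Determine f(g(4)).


g(4) = -3
f(-3) = 12

12


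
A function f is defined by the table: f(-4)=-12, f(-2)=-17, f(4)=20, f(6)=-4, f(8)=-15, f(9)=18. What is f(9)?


Reading from the table at x = 9

18


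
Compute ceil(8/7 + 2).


8/7 = 1.1429
1.1429 + 2 = 3.1429
ceil(3.1429) = 4

4


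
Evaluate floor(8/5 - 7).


8/5 = 1.6
1.6 - 7 = -5.4
floor(-5.4) = -6

-6


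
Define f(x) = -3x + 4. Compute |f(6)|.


f(6) = -14
|-14| = 14

14


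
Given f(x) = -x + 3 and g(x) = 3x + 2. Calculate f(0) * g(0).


f(0) = 3
g(0) = 2
Product = 6

6


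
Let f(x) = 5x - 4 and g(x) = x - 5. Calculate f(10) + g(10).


f(10) = 46
g(10) = 5
Sum = 51

51


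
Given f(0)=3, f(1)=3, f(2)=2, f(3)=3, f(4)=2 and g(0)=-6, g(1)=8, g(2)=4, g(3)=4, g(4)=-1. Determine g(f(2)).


f(2) = 2
g(2) = 4

4


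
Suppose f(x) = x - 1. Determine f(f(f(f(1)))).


f(1) = 0
f(0) = -1
f(-1) = -2
f(-2) = -3

-3


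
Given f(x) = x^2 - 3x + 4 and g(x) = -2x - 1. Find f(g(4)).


112


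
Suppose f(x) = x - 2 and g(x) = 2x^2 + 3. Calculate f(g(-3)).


g(-3) = 21
f(21) = 19

19


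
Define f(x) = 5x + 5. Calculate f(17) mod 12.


f(17) = 90
90 mod 12 = 6

6


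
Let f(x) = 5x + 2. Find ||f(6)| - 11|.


21


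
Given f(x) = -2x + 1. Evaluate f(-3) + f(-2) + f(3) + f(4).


f(-3) = 7
f(-2) = 5
f(3) = -5
f(4) = -7
Sum = 0

0


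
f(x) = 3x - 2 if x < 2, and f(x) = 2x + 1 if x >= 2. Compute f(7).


7 satisfies x >= 2
f(7) = 15

15


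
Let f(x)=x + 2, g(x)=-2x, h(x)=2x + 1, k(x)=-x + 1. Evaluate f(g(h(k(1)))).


k(1) = 0
h(0) = 1
g(1) = -2
f(-2) = 0

0


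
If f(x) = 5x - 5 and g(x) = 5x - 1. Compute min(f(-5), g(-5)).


f(-5) = -30
g(-5) = -26
min = -30

-30


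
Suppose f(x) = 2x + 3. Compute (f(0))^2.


f(0) = 3
(3)^2 = 9

9


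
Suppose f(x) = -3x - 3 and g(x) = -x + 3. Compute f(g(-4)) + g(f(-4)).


f(g(-4)) = -24
g(f(-4)) = -6
Sum = -30

-30


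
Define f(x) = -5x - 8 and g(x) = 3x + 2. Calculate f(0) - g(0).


-10


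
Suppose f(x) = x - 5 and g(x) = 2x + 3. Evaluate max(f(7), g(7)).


17


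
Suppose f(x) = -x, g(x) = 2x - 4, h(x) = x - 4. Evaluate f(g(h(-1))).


14


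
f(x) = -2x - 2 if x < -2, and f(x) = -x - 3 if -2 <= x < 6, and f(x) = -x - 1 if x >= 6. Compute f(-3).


4


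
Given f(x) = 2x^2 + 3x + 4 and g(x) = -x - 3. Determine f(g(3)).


g(3) = -6
f(-6) = 2*(-6)^2 + 3*(-6) + 4 = 58

58


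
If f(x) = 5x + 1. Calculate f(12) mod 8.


f(12) = 61
61 mod 8 = 5

5


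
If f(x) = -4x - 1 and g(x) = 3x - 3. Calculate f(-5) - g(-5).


f(-5) = 19
g(-5) = -18
Difference = 37

37


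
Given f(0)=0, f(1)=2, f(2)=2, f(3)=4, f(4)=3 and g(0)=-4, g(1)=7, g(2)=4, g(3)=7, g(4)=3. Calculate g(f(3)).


f(3) = 4
g(4) = 3

3


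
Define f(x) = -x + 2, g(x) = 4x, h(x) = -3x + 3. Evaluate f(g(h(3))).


h(3) = -6
g(-6) = -24
f(-24) = 26

26


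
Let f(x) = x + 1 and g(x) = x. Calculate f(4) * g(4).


f(4) = 5
g(4) = 4
Product = 20

20


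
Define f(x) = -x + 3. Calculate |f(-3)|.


f(-3) = 6
|6| = 6

6


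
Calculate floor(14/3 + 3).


14/3 = 4.6667
4.6667 + 3 = 7.6667
floor(7.6667) = 7

7


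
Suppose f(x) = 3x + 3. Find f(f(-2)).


f(-2) = -3
f(-3) = -6

-6


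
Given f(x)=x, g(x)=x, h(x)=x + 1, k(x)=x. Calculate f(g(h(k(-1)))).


k(-1) = -1
h(-1) = 0
g(0) = 0
f(0) = 0

0


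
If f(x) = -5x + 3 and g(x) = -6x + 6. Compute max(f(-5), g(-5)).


f(-5) = 28
g(-5) = 36
max = 36

36


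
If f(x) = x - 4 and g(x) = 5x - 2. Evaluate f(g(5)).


g(5) = 23
f(23) = 19

19


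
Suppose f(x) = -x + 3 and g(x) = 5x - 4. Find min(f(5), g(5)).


f(5) = -2
g(5) = 21
min = -2

-2


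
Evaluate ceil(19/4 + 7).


19/4 = 4.75
4.75 + 7 = 11.75
ceil(11.75) = 12

12


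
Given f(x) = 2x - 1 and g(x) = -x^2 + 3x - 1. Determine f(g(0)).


g(0) = -1
f(-1) = -3

-3


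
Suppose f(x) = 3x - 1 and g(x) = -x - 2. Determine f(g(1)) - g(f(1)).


-6


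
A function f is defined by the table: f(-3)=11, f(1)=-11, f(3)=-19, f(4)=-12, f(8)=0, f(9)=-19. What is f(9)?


Reading from the table at x = 9

-19


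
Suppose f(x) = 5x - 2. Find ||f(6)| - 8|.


20


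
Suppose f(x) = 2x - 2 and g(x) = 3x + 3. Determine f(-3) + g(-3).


f(-3) = -8
g(-3) = -6
Sum = -14

-14


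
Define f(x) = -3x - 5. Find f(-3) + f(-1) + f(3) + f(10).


f(-3) = 4
f(-1) = -2
f(3) = -14
f(10) = -35
Sum = -47

-47


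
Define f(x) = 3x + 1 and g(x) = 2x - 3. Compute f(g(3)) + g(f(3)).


f(g(3)) = 10
g(f(3)) = 17
Sum = 27

27


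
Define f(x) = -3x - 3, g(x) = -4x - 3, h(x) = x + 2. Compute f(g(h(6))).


h(6) = 8
g(8) = -35
f(-35) = 102

102


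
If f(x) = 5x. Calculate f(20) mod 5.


f(20) = 100
100 mod 5 = 0

0


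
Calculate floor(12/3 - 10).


-6


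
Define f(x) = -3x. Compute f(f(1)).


f(1) = -3
f(-3) = 9

9


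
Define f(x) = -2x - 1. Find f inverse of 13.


-7


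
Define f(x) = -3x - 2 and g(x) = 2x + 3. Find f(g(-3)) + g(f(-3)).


f(g(-3)) = 7
g(f(-3)) = 17
Sum = 24

24


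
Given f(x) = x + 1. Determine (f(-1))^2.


f(-1) = 0
(0)^2 = 0

0


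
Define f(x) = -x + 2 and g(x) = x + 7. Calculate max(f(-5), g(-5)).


f(-5) = 7
g(-5) = 2
max = 7

7


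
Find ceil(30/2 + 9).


30/2 = 15
15 + 9 = 24
ceil(24) = 24

24


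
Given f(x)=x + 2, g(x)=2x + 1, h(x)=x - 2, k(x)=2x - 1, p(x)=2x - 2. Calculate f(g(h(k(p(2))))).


p(2) = 2
k(2) = 3
h(3) = 1
g(1) = 3
f(3) = 5

5


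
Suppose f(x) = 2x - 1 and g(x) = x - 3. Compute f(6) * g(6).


f(6) = 11
g(6) = 3
Product = 33

33


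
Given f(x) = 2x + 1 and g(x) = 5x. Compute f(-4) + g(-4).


f(-4) = -7
g(-4) = -20
Sum = -27

-27


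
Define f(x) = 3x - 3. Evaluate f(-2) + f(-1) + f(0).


f(-2) = -9
f(-1) = -6
f(0) = -3
Sum = -18

-18


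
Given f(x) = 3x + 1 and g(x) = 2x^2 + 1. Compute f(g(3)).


g(3) = 19
f(19) = 58

58


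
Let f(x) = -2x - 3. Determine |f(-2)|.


1


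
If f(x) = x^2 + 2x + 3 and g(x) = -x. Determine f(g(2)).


g(2) = -2
f(-2) = 1*(-2)^2 + 2*(-2) + 3 = 3

3


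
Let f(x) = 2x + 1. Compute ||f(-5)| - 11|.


f(-5) = -9
|-9| = 9
|9 - 11| = 2

2


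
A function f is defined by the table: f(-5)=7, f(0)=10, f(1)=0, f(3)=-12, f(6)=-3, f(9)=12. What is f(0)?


10


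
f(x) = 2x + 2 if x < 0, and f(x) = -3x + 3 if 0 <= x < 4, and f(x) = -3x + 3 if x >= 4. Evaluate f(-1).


-1 satisfies x < 0
f(-1) = 0

0


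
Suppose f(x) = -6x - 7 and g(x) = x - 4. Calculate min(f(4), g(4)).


f(4) = -31
g(4) = 0
min = -31

-31


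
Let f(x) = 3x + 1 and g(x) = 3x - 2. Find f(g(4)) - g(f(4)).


f(g(4)) = 31
g(f(4)) = 37
Difference = -6

-6


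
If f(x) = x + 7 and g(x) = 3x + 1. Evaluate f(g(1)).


g(1) = 4
f(4) = 11

11


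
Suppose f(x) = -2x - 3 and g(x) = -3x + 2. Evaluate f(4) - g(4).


-1


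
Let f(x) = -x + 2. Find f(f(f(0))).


f(0) = 2
f(2) = 0
f(0) = 2

2


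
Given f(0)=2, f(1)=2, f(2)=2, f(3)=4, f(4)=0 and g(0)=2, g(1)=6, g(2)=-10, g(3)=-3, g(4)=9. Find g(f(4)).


f(4) = 0
g(0) = 2

2


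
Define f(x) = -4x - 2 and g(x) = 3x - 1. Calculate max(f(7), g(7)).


f(7) = -30
g(7) = 20
max = 20

20


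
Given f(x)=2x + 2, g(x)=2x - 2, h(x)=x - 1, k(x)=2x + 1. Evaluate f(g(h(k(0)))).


k(0) = 1
h(1) = 0
g(0) = -2
f(-2) = -2

-2


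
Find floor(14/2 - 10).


14/2 = 7
7 - 10 = -3
floor(-3) = -3

-3


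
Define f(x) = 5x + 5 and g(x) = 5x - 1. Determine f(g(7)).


g(7) = 34
f(34) = 175

175


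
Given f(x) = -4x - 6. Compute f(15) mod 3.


f(15) = -66
-66 mod 3 = 0

0


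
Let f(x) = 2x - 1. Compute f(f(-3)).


f(-3) = -7
f(-7) = -15

-15


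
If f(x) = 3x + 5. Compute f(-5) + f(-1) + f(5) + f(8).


f(-5) = -10
f(-1) = 2
f(5) = 20
f(8) = 29
Sum = 41

41


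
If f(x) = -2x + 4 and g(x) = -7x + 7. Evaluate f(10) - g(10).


f(10) = -16
g(10) = -63
Difference = 47

47


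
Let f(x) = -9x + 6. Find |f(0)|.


f(0) = 6
|6| = 6

6


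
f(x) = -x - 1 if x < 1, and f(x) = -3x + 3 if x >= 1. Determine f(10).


10 satisfies x >= 1
f(10) = -27

-27


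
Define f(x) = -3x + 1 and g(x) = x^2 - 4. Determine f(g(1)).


g(1) = -3
f(-3) = 10

10


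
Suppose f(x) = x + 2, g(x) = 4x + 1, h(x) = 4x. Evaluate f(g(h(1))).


h(1) = 4
g(4) = 17
f(17) = 19

19


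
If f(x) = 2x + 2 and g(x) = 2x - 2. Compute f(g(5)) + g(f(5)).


40


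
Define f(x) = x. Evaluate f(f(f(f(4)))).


f(4) = 4
f(4) = 4
f(4) = 4
f(4) = 4

4


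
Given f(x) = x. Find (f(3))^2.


f(3) = 3
(3)^2 = 9

9


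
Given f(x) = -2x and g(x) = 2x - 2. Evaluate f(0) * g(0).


f(0) = 0
g(0) = -2
Product = 0

0


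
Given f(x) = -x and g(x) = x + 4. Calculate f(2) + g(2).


f(2) = -2
g(2) = 6
Sum = 4

4


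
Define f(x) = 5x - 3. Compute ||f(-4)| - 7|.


f(-4) = -23
|-23| = 23
|23 - 7| = 16

16


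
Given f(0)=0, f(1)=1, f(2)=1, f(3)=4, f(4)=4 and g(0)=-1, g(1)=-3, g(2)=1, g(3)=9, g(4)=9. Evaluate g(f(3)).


f(3) = 4
g(4) = 9

9


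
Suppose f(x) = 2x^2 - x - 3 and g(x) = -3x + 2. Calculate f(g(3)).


g(3) = -7
f(-7) = 2*(-7)^2 - 1*(-7) - 3 = 102

102


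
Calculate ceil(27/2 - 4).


27/2 = 13.5
13.5 - 4 = 9.5
ceil(9.5) = 10

10


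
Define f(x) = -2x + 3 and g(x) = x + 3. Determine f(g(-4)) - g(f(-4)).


f(g(-4)) = 5
g(f(-4)) = 14
Difference = -9

-9


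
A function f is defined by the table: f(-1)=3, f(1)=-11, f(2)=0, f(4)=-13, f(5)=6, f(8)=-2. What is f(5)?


Reading from the table at x = 5

6


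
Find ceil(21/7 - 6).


21/7 = 3
3 - 6 = -3
ceil(-3) = -3

-3


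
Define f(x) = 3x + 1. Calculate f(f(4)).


40


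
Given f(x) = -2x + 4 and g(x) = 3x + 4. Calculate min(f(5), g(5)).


f(5) = -6
g(5) = 19
min = -6

-6


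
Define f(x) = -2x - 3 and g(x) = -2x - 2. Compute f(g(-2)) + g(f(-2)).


f(g(-2)) = -7
g(f(-2)) = -4
Sum = -11

-11


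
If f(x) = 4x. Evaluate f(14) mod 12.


f(14) = 56
56 mod 12 = 8

8


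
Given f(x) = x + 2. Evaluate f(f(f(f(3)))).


f(3) = 5
f(5) = 7
f(7) = 9
f(9) = 11

11


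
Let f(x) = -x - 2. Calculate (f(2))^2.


16


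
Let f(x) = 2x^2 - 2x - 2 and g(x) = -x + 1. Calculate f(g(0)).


g(0) = 1
f(1) = 2*(1)^2 - 2*(1) - 2 = -2

-2


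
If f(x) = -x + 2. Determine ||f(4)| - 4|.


f(4) = -2
|-2| = 2
|2 - 4| = 2

2


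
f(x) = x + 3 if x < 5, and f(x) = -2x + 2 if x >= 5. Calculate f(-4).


-4 satisfies x < 5
f(-4) = -1

-1


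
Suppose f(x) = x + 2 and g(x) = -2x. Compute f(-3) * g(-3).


f(-3) = -1
g(-3) = 6
Product = -6

-6


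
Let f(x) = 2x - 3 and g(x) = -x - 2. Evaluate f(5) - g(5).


f(5) = 7
g(5) = -7
Difference = 14

14


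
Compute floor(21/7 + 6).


21/7 = 3
3 + 6 = 9
floor(9) = 9

9


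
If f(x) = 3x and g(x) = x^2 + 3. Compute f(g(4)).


g(4) = 19
f(19) = 57

57


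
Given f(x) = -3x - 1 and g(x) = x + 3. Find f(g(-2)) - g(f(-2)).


-12


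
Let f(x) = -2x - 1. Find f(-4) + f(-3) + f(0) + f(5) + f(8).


f(-4) = 7
f(-3) = 5
f(0) = -1
f(5) = -11
f(8) = -17
Sum = -17

-17


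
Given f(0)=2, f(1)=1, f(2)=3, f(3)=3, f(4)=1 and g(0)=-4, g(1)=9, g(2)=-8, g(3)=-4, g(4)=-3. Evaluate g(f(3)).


f(3) = 3
g(3) = -4

-4


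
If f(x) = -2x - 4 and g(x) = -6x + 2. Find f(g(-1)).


g(-1) = 8
f(8) = -20

-20


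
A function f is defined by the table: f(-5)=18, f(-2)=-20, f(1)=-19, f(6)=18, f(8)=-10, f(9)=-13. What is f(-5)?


Reading from the table at x = -5

18


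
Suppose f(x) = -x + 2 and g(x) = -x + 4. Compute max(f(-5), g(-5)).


f(-5) = 7
g(-5) = 9
max = 9

9


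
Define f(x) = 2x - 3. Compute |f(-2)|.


f(-2) = -7
|-7| = 7

7


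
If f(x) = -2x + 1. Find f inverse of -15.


8


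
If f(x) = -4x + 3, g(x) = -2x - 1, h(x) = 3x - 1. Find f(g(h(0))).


h(0) = -1
g(-1) = 1
f(1) = -1

-1


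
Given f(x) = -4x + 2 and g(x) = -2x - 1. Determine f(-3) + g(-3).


f(-3) = 14
g(-3) = 5
Sum = 19

19


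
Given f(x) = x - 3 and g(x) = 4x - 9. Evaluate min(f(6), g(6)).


f(6) = 3
g(6) = 15
min = 3

3


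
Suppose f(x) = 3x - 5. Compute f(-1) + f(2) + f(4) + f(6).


f(-1) = -8
f(2) = 1
f(4) = 7
f(6) = 13
Sum = 13

13


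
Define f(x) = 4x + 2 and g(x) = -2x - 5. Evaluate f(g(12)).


g(12) = -29
f(-29) = -114

-114


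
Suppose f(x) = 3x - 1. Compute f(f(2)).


f(2) = 5
f(5) = 14

14


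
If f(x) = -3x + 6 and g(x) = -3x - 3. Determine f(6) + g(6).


-33


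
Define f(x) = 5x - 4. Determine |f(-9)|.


49


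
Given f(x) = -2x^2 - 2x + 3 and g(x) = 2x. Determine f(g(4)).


g(4) = 8
f(8) = (-2)*(8)^2 - 2*(8) + 3 = -141

-141


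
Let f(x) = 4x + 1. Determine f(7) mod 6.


f(7) = 29
29 mod 6 = 5

5


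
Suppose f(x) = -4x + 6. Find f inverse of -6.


Solve -4x + 6 = -6
x = (-6 - 6) / (-4) = 3

3


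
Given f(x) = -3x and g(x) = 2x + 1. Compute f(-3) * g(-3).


-45


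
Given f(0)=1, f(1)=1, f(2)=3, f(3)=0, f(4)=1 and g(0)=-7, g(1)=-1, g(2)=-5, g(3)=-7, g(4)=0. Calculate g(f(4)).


f(4) = 1
g(1) = -1

-1


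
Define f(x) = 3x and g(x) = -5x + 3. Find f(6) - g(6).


f(6) = 18
g(6) = -27
Difference = 45

45


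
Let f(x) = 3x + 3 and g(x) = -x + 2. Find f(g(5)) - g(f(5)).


f(g(5)) = -6
g(f(5)) = -16
Difference = 10

10


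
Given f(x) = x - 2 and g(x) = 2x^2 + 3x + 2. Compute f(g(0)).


0


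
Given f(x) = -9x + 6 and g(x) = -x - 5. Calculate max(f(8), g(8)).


f(8) = -66
g(8) = -13
max = -13

-13


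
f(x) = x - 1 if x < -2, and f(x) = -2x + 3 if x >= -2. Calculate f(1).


1 satisfies x >= -2
f(1) = 1

1


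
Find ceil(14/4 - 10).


14/4 = 3.5
3.5 - 10 = -6.5
ceil(-6.5) = -6

-6


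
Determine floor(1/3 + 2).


1/3 = 0.3333
0.3333 + 2 = 2.3333
floor(2.3333) = 2

2


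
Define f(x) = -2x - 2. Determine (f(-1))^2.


f(-1) = 0
(0)^2 = 0

0


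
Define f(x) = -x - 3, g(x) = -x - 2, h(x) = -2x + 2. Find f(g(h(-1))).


h(-1) = 4
g(4) = -6
f(-6) = 3

3


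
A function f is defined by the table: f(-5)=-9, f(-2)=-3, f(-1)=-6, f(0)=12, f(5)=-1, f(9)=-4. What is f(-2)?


Reading from the table at x = -2

-3


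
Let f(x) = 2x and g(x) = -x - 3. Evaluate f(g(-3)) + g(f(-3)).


f(g(-3)) = 0
g(f(-3)) = 3
Sum = 3

3


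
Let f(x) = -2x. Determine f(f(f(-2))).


16


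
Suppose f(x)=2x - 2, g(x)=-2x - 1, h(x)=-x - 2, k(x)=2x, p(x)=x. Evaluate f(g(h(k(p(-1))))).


p(-1) = -1
k(-1) = -2
h(-2) = 0
g(0) = -1
f(-1) = -4

-4


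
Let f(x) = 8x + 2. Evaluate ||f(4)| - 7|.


f(4) = 34
|34| = 34
|34 - 7| = 27

27


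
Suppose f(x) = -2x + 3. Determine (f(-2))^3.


f(-2) = 7
(7)^3 = 343

343


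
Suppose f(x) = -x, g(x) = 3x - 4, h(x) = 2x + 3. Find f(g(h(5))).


h(5) = 13
g(13) = 35
f(35) = -35

-35


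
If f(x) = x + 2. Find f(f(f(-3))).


f(-3) = -1
f(-1) = 1
f(1) = 3

3


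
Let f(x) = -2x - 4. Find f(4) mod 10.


f(4) = -12
-12 mod 10 = 8

8


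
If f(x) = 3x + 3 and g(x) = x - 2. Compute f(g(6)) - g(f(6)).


f(g(6)) = 15
g(f(6)) = 19
Difference = -4

-4


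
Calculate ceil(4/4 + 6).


4/4 = 1
1 + 6 = 7
ceil(7) = 7

7


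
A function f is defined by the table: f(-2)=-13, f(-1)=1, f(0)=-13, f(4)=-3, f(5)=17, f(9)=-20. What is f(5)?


Reading from the table at x = 5

17


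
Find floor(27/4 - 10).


27/4 = 6.75
6.75 - 10 = -3.25
floor(-3.25) = -4

-4


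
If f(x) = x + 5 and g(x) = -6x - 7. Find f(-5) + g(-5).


f(-5) = 0
g(-5) = 23
Sum = 23

23


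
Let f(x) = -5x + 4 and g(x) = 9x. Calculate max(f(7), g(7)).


f(7) = -31
g(7) = 63
max = 63

63


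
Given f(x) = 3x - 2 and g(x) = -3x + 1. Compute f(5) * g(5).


f(5) = 13
g(5) = -14
Product = -182

-182


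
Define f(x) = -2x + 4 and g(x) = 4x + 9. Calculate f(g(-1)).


g(-1) = 5
f(5) = -6

-6


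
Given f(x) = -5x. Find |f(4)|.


f(4) = -20
|-20| = 20

20


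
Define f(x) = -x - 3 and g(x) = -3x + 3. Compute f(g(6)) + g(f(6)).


f(g(6)) = 12
g(f(6)) = 30
Sum = 42

42


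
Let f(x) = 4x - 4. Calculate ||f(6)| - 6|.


f(6) = 20
|20| = 20
|20 - 6| = 14

14


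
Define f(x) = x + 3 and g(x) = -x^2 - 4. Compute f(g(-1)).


-2


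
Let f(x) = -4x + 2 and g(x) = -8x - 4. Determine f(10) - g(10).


f(10) = -38
g(10) = -84
Difference = 46

46


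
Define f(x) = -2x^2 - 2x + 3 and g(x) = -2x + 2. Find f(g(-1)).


-37


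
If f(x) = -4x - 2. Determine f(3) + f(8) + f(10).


f(3) = -14
f(8) = -34
f(10) = -42
Sum = -90

-90


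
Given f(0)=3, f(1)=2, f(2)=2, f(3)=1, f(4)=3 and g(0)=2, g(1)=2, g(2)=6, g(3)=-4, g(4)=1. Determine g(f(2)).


f(2) = 2
g(2) = 6

6


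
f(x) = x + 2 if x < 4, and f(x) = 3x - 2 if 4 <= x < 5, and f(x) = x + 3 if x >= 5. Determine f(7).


7 satisfies x >= 5
f(7) = 10

10


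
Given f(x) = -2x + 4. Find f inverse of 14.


Solve -2x + 4 = 14
x = (14 - 4) / (-2) = -5

-5


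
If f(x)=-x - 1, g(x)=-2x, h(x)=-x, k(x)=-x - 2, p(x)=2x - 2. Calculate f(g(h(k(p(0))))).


-1


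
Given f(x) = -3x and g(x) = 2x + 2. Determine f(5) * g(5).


f(5) = -15
g(5) = 12
Product = -180

-180


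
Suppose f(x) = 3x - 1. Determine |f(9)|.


f(9) = 26
|26| = 26

26


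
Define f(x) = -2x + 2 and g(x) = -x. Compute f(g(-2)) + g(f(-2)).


f(g(-2)) = -2
g(f(-2)) = -6
Sum = -8

-8


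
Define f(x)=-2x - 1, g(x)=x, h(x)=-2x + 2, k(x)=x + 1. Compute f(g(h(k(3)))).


11


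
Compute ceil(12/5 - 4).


12/5 = 2.4
2.4 - 4 = -1.6
ceil(-1.6) = -1

-1


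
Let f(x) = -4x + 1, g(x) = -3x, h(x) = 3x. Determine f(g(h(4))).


145


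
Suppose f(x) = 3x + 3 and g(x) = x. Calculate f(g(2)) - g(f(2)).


f(g(2)) = 9
g(f(2)) = 9
Difference = 0

0


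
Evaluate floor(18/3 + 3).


18/3 = 6
6 + 3 = 9
floor(9) = 9

9


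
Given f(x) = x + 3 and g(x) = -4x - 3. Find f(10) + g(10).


f(10) = 13
g(10) = -43
Sum = -30

-30


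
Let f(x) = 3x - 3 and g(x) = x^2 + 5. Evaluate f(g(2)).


g(2) = 9
f(9) = 24

24


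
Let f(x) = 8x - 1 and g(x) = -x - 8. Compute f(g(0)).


g(0) = -8
f(-8) = -65

-65


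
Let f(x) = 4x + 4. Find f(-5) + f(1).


f(-5) = -16
f(1) = 8
Sum = -8

-8


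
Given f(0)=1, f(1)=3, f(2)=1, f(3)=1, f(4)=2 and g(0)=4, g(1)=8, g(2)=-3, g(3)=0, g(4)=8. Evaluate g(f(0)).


f(0) = 1
g(1) = 8

8


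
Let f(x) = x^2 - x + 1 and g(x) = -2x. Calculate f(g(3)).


43


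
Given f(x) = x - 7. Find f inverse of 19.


26


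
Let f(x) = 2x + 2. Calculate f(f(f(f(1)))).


f(1) = 4
f(4) = 10
f(10) = 22
f(22) = 46

46


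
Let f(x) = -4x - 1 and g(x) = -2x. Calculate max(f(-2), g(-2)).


7


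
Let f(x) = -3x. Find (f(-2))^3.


216


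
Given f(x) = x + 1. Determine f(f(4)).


f(4) = 5
f(5) = 6

6


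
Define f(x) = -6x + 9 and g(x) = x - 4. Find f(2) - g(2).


f(2) = -3
g(2) = -2
Difference = -1

-1


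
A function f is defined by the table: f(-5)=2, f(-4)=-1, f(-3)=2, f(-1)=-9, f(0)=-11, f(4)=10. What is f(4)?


10


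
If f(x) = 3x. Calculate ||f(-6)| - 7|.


f(-6) = -18
|-18| = 18
|18 - 7| = 11

11


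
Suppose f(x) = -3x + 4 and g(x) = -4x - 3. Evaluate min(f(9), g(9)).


f(9) = -23
g(9) = -39
min = -39

-39


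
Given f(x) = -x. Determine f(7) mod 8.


f(7) = -7
-7 mod 8 = 1

1


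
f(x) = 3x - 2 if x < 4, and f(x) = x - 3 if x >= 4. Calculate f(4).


4 satisfies x >= 4
f(4) = 1

1


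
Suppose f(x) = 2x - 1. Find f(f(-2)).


f(-2) = -5
f(-5) = -11

-11


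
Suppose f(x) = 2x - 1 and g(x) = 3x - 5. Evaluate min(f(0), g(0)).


f(0) = -1
g(0) = -5
min = -5

-5


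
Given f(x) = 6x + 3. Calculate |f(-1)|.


f(-1) = -3
|-3| = 3

3


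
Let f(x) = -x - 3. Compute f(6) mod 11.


f(6) = -9
-9 mod 11 = 2

2


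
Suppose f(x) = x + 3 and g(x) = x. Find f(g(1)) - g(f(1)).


0


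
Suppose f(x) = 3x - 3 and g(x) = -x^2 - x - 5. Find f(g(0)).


g(0) = -5
f(-5) = -18

-18


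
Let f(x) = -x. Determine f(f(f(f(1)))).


f(1) = -1
f(-1) = 1
f(1) = -1
f(-1) = 1

1


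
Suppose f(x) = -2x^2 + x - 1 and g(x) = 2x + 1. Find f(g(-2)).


-22


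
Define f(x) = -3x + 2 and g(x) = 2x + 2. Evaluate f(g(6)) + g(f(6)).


f(g(6)) = -40
g(f(6)) = -30
Sum = -70

-70


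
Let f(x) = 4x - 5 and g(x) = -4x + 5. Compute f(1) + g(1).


f(1) = -1
g(1) = 1
Sum = 0

0


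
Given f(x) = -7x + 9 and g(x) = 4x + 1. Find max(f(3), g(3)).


13


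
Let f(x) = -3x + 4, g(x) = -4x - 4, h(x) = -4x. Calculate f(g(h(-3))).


h(-3) = 12
g(12) = -52
f(-52) = 160

160


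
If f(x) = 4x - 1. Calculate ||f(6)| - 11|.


12


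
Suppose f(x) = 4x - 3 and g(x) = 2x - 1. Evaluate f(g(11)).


g(11) = 21
f(21) = 81

81
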